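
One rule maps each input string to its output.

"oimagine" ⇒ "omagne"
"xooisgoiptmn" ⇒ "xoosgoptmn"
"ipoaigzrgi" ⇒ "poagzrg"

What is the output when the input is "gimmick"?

The rule is to remove every "i".
Doing the same to "gimmick": "gmmck".

gmmck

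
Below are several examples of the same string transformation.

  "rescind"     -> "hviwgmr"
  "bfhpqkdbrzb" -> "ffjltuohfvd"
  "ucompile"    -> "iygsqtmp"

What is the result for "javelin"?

In each case the input is transformed by: shift every letter 4 places forward in the alphabet (wrapping around), then move the last character to the front.
For "javelin", step one produces "nezipmr"; step two turns that into "rnezipm".

rnezipm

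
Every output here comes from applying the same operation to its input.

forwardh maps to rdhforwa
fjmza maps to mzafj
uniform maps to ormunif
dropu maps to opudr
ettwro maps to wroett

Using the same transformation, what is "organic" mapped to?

nicorga

In each case the input is transformed by: move the last 3 characters to the front (rotate right by 3).
"organic" → "nicorga".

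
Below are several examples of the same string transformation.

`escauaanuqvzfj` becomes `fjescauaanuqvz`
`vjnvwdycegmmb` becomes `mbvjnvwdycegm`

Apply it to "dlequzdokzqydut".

utdlequzdokzqyd

In each case the input is transformed by: move the last 2 characters to the front (rotate right by 2).
For "dlequzdokzqydut" the result is "utdlequzdokzqyd".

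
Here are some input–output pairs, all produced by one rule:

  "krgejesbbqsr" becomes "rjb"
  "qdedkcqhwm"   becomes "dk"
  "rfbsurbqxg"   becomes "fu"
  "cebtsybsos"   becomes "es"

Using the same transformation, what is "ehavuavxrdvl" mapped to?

Rule — delete the last 3 characters, then keep one character in every 3, starting at position 2 (positions 2nd, 5th, 8th, ...).
"ehavuavxrdvl" → "hux".

hux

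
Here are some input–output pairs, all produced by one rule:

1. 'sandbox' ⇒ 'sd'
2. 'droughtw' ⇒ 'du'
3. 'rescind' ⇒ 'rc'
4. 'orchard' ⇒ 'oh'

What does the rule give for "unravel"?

ua

The pattern: keep one character in every 3, starting at position 1 (positions 1st, 4th, 7th, ...), then delete the last character.
For "unravel", step one produces "ual"; step two turns that into "ua".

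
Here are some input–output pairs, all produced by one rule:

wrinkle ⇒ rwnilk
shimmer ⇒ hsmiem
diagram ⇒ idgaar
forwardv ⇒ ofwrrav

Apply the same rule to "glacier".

Rule — swap each adjacent pair of characters (1↔2, 3↔4, ...), then delete the last character.
"glacier" → "lgcaei".

lgcaei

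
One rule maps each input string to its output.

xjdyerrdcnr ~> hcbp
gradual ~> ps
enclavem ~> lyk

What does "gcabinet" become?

What's happening: shift every letter 2 places backward in the alphabet (wrapping around), then keep one character in every 3, starting at position 2 (positions 2nd, 5th, 8th, ...).
"gcabinet" → "eayzglcr" → "agr".

agr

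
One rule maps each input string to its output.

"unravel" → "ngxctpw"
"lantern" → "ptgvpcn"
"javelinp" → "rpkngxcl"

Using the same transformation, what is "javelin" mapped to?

What's happening: reverse the string, then shift every letter 2 places forward in the alphabet (wrapping around).
On "javelin": the first step gives "nilevaj", and the second then gives "pkngxcl".

pkngxcl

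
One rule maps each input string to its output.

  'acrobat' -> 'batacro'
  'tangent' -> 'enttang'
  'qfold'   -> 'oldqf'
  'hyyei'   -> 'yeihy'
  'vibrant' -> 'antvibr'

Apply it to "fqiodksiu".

siufqiodk

What's happening: move the last 3 characters to the front (rotate right by 3).
Doing the same to "fqiodksiu": "siufqiodk".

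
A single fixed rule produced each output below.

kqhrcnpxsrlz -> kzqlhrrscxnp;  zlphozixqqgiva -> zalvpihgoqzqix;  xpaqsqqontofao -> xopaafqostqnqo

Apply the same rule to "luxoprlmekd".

Rule — take characters alternately from the front and the back (1st, last, 2nd, 2nd-last, ...).
"luxoprlmekd" → "ldukxeomplr".

ldukxeomplr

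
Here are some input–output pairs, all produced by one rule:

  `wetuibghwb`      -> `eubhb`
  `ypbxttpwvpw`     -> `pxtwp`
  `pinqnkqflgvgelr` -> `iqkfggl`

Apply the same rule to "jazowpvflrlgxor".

What's happening: keep every other character starting from the second (positions 2nd, 4th, 6th, ...).
Doing the same to "jazowpvflrlgxor": "aopfrgo".

aopfrgo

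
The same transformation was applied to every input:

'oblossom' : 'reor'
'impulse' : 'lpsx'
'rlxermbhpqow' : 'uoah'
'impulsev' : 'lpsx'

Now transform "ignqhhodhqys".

ljqt

Looking at the pairs, the operation is to shift every letter 3 places forward in the alphabet (wrapping around), then keep only the first 4 characters.
Starting from "ignqhhodhqys": after the first operation, "ljqtkkrgktbv"; after the second, "ljqt".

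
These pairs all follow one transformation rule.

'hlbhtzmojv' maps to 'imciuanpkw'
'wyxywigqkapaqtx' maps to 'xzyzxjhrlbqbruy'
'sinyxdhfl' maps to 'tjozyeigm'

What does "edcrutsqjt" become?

fedsvutrku

What's happening: shift every letter 1 place forward in the alphabet (wrapping around).
For "edcrutsqjt" the result is "fedsvutrku".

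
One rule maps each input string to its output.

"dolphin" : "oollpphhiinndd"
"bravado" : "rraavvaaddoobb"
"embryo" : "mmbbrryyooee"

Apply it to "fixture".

iixxttuurreeff

In each case the input is transformed by: move the first character to the end, then double every character.
On "fixture": the first step gives "ixturef", and the second then gives "iixxttuurreeff".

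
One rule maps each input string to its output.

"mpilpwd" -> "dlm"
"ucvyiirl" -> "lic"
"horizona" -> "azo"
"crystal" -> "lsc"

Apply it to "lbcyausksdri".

The rule is to reverse the string, then keep one character in every 3, starting at position 1 (positions 1st, 4th, 7th, ...).
On "lbcyausksdri": the first step gives "irdsksuaycbl", and the second then gives "isuc".

isuc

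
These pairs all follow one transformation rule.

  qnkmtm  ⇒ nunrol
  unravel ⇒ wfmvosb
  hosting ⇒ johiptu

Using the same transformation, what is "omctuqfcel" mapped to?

The rule is to move the last 3 characters to the front (rotate right by 3), then shift every letter 1 place forward in the alphabet (wrapping around).
Applying that to "omctuqfcel" gives "dfmpnduvrg".

dfmpnduvrg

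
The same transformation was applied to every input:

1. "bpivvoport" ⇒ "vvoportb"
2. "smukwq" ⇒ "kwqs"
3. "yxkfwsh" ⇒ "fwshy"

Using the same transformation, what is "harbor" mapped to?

borh

Each output is the input with this applied: move the first character to the end, then delete the first 2 characters.
On "harbor": the first step gives "arborh", and the second then gives "borh".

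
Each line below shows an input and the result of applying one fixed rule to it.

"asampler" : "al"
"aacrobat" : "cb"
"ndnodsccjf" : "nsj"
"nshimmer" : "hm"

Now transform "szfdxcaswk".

fcw

Rule — keep one character in every 3, starting at position 3 (positions 3rd, 6th, 9th, ...).
For "szfdxcaswk" the result is "fcw".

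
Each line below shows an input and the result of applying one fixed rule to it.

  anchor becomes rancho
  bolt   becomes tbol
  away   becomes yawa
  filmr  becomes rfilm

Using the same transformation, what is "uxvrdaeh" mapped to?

huxvrdae

The transformation: move the last character to the front.
For "uxvrdaeh" the result is "huxvrdae".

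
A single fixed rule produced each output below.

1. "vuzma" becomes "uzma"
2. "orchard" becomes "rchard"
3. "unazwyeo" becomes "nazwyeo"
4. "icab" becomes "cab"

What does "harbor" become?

arbor

Each output is the input with this applied: delete the first character.
So "harbor" becomes "arbor".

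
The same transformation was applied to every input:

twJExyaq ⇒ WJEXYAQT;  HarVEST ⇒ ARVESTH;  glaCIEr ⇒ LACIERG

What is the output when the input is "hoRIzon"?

The rule is to move the first character to the end, then convert every letter to uppercase.
Working it through for "hoRIzon": intermediate "oRIzonh", final "ORIZONH".

ORIZONH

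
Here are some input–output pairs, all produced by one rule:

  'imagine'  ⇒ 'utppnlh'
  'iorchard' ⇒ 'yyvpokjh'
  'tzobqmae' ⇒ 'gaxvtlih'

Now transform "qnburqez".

gbyxxuli

The transformation: sort the characters into reverse alphabetical order, then shift every letter 7 places forward in the alphabet (wrapping around).
Applying both steps to "qnburqez": "zurqqneb", then "gbyxxuli".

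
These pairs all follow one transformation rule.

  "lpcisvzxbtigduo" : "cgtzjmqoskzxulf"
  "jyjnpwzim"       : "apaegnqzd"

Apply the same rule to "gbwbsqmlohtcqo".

In each case the input is transformed by: shift every letter 9 places backward in the alphabet (wrapping around).
For "gbwbsqmlohtcqo" the result is "xsnsjhdcfykthf".

xsnsjhdcfykthf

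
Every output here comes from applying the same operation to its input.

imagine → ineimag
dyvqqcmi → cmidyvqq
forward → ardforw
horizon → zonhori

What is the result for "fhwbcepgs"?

pgsfhwbce

In each case the input is transformed by: move the last 3 characters to the front (rotate right by 3).
Applying that to "fhwbcepgs" gives "pgsfhwbce".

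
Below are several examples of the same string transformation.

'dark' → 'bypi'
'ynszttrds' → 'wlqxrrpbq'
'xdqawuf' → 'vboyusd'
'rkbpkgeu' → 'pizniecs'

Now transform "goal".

emyj

The pattern: shift every letter 2 places backward in the alphabet (wrapping around).
Doing the same to "goal": "emyj".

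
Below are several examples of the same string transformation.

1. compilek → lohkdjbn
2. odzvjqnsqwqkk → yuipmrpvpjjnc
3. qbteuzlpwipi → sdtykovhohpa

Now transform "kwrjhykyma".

In each case the input is transformed by: move the first 2 characters to the end (rotate left by 2), then shift every letter 1 place backward in the alphabet (wrapping around).
So "kwrjhykyma" becomes "qigxjxlzjv".

qigxjxlzjv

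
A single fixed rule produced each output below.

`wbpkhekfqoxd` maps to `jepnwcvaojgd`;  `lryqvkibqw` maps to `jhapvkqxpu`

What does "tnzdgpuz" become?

fotysmyc

The pattern: shift every letter 1 place backward in the alphabet (wrapping around), then swap the front and back halves of the string.
"tnzdgpuz" → "smycfoty" → "fotysmyc".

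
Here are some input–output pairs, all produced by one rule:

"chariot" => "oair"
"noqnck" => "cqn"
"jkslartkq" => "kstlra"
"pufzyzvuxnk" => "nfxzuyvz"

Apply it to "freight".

Looking at the pairs, the operation is to take characters alternately from the front and the back (1st, last, 2nd, 2nd-last, ...), then delete the first 3 characters.
For "freight", step one produces "ftrhegi"; step two turns that into "hegi".

hegi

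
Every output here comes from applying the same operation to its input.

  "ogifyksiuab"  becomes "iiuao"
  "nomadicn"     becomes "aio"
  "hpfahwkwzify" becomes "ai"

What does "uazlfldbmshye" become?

eua

What's happening: move the first 2 characters to the end (rotate left by 2), then keep only the vowels.
Working it through for "uazlfldbmshye": intermediate "zlfldbmshyeua", final "eua".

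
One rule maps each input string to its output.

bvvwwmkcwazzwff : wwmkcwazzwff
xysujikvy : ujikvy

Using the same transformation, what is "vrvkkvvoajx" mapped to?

kkvvoajx

Each output is the input with this applied: delete the first 3 characters.
Applying that to "vrvkkvvoajx" gives "kkvvoajx".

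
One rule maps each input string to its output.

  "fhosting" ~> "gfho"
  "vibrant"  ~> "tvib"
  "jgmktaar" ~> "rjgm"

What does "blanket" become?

tbla

What's happening: move the first 3 characters to the end (rotate left by 3), then keep only the last 4 characters.
For "blanket", step one produces "nketbla"; step two turns that into "tbla".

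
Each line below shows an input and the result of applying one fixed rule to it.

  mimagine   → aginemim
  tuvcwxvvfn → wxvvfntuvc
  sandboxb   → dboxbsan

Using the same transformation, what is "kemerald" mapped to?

Looking at the pairs, the operation is to swap the front and back halves of the string, then move the last character to the front.
For "kemerald", step one produces "raldkeme"; step two turns that into "eraldkem".
(Check on "mimagine": → "ginemima" → "aginemim" ✓)

eraldkem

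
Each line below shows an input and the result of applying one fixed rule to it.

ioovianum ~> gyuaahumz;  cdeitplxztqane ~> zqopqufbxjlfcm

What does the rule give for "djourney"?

The pattern: shift every letter 12 places forward in the alphabet (wrapping around), then move the last 2 characters to the front (rotate right by 2).
Applying both steps to "djourney": "pvagdzqk", then "qkpvagdz".

qkpvagdz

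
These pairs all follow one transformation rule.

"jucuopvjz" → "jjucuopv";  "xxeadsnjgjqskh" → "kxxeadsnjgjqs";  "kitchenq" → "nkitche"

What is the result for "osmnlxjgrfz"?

fosmnlxjgr

Looking at the pairs, the operation is to delete the last character, then move the last character to the front.
Starting from "osmnlxjgrfz": after the first operation, "osmnlxjgrf"; after the second, "fosmnlxjgr".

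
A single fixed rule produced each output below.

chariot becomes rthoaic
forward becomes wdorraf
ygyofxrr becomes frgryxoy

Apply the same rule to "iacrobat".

The rule is to take characters alternately from the front and the back (1st, last, 2nd, 2nd-last, ...), then swap the first and last characters.
Applying that to "iacrobat" gives "otaacbri".

otaacbri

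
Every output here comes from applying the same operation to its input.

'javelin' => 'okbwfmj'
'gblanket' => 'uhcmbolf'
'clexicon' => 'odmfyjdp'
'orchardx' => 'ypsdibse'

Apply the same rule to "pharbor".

sqibscp

Rule — shift every letter 1 place forward in the alphabet (wrapping around), then move the last character to the front.
Starting from "pharbor": after the first operation, "qibscps"; after the second, "sqibscp".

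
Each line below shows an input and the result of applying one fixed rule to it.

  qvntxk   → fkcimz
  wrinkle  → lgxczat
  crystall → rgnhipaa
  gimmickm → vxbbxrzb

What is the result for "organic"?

dgvpcxr

Looking at the pairs, the operation is to shift every letter 11 places backward in the alphabet (wrapping around).
"organic" → "dgvpcxr".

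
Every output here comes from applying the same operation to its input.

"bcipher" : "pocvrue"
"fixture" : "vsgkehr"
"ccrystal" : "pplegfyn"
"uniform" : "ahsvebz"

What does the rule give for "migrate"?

vzetgnr

Each output is the input with this applied: swap each adjacent pair of characters (1↔2, 3↔4, ...), then shift every letter 13 places forward in the alphabet (wrapping around) — i.e. ROT13.
So "migrate" becomes "vzetgnr".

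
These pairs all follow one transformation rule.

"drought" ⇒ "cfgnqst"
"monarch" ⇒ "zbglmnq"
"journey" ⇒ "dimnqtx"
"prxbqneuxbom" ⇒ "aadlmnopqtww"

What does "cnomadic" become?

Rule — sort the characters into alphabetical order, then shift every letter 1 place backward in the alphabet (wrapping around).
On "cnomadic": the first step gives "accdimno", and the second then gives "zbbchlmn".

zbbchlmn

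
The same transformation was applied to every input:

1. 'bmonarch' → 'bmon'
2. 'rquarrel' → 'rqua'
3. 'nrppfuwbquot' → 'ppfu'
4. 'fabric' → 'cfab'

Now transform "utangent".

utan

Looking at the pairs, the operation is to swap the front and back halves of the string, then keep only the last 4 characters.
Doing the same to "utangent": "utan".
(Check on "nrppfuwbquot": → "wbquotnrppfu" → "ppfu" ✓)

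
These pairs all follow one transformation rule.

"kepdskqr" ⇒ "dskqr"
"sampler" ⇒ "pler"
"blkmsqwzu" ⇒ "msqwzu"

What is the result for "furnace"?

nace

The pattern: delete the first 3 characters.
"furnace" → "nace".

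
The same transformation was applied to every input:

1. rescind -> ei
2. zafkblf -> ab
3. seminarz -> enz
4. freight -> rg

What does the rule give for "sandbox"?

ab

The transformation: keep one character in every 3, starting at position 2 (positions 2nd, 5th, 8th, ...).
Applying that to "sandbox" gives "ab".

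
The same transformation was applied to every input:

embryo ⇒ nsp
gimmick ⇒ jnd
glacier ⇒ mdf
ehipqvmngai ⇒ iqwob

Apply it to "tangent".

bho

Rule — shift every letter 1 place forward in the alphabet (wrapping around), then keep every other character starting from the second (positions 2nd, 4th, 6th, ...).
On "tangent": the first step gives "ubohfou", and the second then gives "bho".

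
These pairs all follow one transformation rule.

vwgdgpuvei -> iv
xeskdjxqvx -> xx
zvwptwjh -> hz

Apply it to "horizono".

oh

Each output is the input with this applied: move the first character to the end, then keep only the last 2 characters.
For "horizono", step one produces "orizonoh"; step two turns that into "oh".
(Check on "zvwptwjh": → "vwptwjhz" → "hz" ✓)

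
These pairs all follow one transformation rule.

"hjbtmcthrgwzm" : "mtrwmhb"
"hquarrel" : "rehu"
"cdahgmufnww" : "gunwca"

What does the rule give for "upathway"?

The transformation: keep every other character starting from the first (positions 1st, 3rd, 5th, ...), then move the first 2 characters to the end (rotate left by 2).
Applying both steps to "upathway": "uaha", then "haua".

haua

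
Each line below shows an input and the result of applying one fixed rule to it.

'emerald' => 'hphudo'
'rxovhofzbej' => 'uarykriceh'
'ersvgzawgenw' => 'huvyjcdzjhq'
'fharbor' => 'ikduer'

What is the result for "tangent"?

Each output is the input with this applied: shift every letter 3 places forward in the alphabet (wrapping around), then delete the last character.
Applying both steps to "tangent": "wdqjhqw", then "wdqjhq".

wdqjhq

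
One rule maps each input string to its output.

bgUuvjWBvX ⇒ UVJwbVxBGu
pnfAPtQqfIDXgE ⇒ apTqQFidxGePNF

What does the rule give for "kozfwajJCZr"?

The pattern: move the first 3 characters to the end (rotate left by 3), then flip the case of every letter.
Applying both steps to "kozfwajJCZr": "fwajJCZrkoz", then "FWAJjczRKOZ".
(Check on "bgUuvjWBvX": → "uvjWBvXbgU" → "UVJwbVxBGu" ✓)

FWAJjczRKOZ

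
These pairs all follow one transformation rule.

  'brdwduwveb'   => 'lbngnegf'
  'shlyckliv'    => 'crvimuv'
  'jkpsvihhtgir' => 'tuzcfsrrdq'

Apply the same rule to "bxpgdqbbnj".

lhzqnall

What's happening: shift every letter 10 places forward in the alphabet (wrapping around), then delete the last 2 characters.
"bxpgdqbbnj" → "lhzqnallxt" → "lhzqnall".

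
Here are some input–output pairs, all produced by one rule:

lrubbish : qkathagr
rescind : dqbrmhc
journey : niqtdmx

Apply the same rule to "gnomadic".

In each case the input is transformed by: swap each adjacent pair of characters (1↔2, 3↔4, ...), then shift every letter 1 place backward in the alphabet (wrapping around).
On "gnomadic": the first step gives "ngmodaci", and the second then gives "mflnczbh".

mflnczbh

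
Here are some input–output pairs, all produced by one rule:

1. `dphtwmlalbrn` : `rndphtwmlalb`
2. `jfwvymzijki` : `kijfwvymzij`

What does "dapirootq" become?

Rule — move the last 2 characters to the front (rotate right by 2).
"dapirootq" → "tqdapiroo".

tqdapiroo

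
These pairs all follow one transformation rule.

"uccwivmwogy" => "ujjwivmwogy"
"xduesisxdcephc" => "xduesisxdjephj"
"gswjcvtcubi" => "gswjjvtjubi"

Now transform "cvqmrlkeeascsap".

jvqmrlkeeasjsap

Looking at the pairs, the operation is to replace every "c" with "j".
"cvqmrlkeeascsap" → "jvqmrlkeeasjsap".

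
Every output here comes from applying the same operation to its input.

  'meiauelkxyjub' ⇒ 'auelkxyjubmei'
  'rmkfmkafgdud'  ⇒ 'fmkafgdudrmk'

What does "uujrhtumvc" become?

Looking at the pairs, the operation is to move the first 3 characters to the end (rotate left by 3).
Applying that to "uujrhtumvc" gives "rhtumvcuuj".

rhtumvcuuj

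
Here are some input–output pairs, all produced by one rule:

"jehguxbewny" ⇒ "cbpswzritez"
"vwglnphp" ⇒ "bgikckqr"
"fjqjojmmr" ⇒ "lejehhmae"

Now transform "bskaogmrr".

Rule — shift every letter 5 places backward in the alphabet (wrapping around), then move the first 2 characters to the end (rotate left by 2).
On "bskaogmrr": the first step gives "wnfvjbhmm", and the second then gives "fvjbhmmwn".

fvjbhmmwn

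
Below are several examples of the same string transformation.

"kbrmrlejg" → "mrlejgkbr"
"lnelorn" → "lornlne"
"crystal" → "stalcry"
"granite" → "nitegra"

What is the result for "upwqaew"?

qaewupw

The pattern: move the first 3 characters to the end (rotate left by 3).
Applying that to "upwqaew" gives "qaewupw".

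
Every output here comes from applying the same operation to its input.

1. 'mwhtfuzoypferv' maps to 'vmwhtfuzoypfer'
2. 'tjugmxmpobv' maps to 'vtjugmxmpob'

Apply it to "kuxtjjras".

Looking at the pairs, the operation is to move the last character to the front.
For "kuxtjjras" the result is "skuxtjjra".

skuxtjjra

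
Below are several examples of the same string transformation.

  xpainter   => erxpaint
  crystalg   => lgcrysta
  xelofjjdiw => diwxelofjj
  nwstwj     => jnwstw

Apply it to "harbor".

rharbo

What's happening: swap the front and back halves of the string, then move the first 2 characters to the end (rotate left by 2).
Applying both steps to "harbor": "borhar", then "rharbo".
(Check on "xelofjjdiw": → "jjdiwxelof" → "diwxelofjj" ✓)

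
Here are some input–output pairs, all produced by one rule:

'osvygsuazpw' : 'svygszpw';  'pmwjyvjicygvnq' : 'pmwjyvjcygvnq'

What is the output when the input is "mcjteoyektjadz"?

Looking at the pairs, the operation is to remove every vowel.
For "mcjteoyektjadz" the result is "mcjtyktjdz".

mcjtyktjdz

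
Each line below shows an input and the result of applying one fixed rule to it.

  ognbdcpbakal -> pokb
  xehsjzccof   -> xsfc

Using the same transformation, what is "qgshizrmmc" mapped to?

What's happening: keep one character in every 3, starting at position 1 (positions 1st, 4th, 7th, ...), then sort the characters into reverse alphabetical order.
"qgshizrmmc" → "qhrc" → "rqhc".
(Check on "ognbdcpbakal": → "obpk" → "pokb" ✓)

rqhc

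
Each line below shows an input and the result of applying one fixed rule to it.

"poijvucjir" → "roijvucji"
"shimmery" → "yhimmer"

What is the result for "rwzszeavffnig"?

gwzszeavffni

The transformation: delete the first character, then move the last character to the front.
"rwzszeavffnig" → "wzszeavffnig" → "gwzszeavffni".
(Check on "poijvucjir": → "oijvucjir" → "roijvucji" ✓)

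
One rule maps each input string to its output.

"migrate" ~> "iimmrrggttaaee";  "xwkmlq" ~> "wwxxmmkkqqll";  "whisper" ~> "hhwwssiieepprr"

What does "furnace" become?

uuffnnrrccaaee

In each case the input is transformed by: swap each adjacent pair of characters (1↔2, 3↔4, ...), then double every character.
Applying both steps to "furnace": "ufnrcae", then "uuffnnrrccaaee".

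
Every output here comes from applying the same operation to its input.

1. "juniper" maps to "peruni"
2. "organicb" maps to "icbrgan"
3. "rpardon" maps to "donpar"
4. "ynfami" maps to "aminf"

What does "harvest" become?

estarv

The rule is to delete the first character, then move the last 3 characters to the front (rotate right by 3).
Starting from "harvest": after the first operation, "arvest"; after the second, "estarv".
(Check on "ynfami": → "nfami" → "aminf" ✓)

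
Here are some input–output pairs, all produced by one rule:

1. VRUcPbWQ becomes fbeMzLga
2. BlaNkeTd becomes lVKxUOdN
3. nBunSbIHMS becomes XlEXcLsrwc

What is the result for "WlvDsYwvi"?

Looking at the pairs, the operation is to flip the case of every letter, then shift every letter 10 places forward in the alphabet (wrapping around).
Doing the same to "WlvDsYwvi": "gVFnCiGFS".

gVFnCiGFS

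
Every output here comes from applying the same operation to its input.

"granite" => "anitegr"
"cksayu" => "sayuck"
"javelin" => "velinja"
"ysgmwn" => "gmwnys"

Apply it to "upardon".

ardonup

Rule — move the first 2 characters to the end (rotate left by 2).
Doing the same to "upardon": "ardonup".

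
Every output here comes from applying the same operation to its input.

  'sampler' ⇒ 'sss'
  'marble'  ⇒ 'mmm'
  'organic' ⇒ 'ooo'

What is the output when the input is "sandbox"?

sss

What's happening: repeat every character 3 times, then keep only the first 3 characters.
On "sandbox": the first step gives "sssaaannndddbbboooxxx", and the second then gives "sss".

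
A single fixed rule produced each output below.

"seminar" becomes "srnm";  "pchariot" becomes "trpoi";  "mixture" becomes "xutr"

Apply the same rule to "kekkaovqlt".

vtqolkk

Rule — sort the characters into reverse alphabetical order, then delete the last 3 characters.
Applying both steps to "kekkaovqlt": "vtqolkkkea", then "vtqolkk".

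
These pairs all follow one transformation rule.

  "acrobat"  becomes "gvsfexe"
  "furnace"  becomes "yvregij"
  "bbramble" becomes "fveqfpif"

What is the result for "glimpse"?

pmqtwik

Rule — shift every letter 4 places forward in the alphabet (wrapping around), then move the first character to the end.
Applying both steps to "glimpse": "kpmqtwi", then "pmqtwik".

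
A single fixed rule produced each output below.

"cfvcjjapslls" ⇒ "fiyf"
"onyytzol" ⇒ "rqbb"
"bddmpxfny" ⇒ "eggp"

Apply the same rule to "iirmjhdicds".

What's happening: shift every letter 3 places forward in the alphabet (wrapping around), then keep only the first 4 characters.
Working it through for "iirmjhdicds": intermediate "llupmkglfgv", final "llup".

llup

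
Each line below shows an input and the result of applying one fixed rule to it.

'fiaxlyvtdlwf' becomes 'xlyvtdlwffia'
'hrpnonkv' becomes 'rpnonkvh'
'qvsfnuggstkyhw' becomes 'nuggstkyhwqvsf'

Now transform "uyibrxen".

yibrxenu

The transformation: swap the front and back halves of the string, then move the last 3 characters to the front (rotate right by 3).
Starting from "uyibrxen": after the first operation, "rxenuyib"; after the second, "yibrxenu".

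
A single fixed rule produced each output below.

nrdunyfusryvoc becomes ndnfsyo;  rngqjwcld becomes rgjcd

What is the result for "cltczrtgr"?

Each output is the input with this applied: keep every other character starting from the first (positions 1st, 3rd, 5th, ...).
So "cltczrtgr" becomes "ctztr".

ctztr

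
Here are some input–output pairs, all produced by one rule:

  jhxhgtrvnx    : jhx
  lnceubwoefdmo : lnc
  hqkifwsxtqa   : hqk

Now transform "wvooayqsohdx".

wvo

The transformation: keep only the first 3 characters.
Applying that to "wvooayqsohdx" gives "wvo".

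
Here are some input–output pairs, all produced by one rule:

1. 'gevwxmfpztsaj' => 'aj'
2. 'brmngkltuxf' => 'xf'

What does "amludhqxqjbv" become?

bv

The rule is to keep only the last 2 characters.
On "amludhqxqjbv" that produces "bv".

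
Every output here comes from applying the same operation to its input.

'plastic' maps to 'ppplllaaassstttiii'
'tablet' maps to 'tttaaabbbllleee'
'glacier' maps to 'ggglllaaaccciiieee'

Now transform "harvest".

hhhaaarrrvvveeesss

Rule — repeat every character 3 times, then delete the last 3 characters.
On "harvest": the first step gives "hhhaaarrrvvveeesssttt", and the second then gives "hhhaaarrrvvveeesss".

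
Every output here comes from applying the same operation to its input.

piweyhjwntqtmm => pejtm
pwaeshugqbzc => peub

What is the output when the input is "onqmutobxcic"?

In each case the input is transformed by: keep one character in every 3, starting at position 1 (positions 1st, 4th, 7th, ...).
For "onqmutobxcic" the result is "omoc".

omoc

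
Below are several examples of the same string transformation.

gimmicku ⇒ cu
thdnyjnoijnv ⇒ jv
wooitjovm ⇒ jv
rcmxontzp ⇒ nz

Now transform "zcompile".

ie

The transformation: keep every other character starting from the second (positions 2nd, 4th, 6th, ...), then keep only the last 2 characters.
"zcompile" → "cmie" → "ie".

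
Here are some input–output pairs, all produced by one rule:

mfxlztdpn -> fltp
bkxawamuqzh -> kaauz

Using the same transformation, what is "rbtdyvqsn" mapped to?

bdvs

Rule — keep every other character starting from the second (positions 2nd, 4th, 6th, ...).
So "rbtdyvqsn" becomes "bdvs".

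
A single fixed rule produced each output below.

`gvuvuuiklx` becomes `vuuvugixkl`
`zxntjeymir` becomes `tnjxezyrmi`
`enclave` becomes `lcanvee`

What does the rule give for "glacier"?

cailegr

The rule is to move the first 3 characters to the end (rotate left by 3), then take characters alternately from the front and the back (1st, last, 2nd, 2nd-last, ...).
"glacier" → "cailegr".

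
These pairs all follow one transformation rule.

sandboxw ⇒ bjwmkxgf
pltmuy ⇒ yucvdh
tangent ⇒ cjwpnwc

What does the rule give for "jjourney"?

The transformation: shift every letter 9 places forward in the alphabet (wrapping around).
Applying that to "jjourney" gives "ssxdawnh".

ssxdawnh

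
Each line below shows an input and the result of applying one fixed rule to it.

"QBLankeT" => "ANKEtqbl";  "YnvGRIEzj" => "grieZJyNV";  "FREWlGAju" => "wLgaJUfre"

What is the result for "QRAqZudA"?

In each case the input is transformed by: flip the case of every letter, then move the first 3 characters to the end (rotate left by 3).
"QRAqZudA" → "qraQzUDa" → "QzUDaqra".

QzUDaqra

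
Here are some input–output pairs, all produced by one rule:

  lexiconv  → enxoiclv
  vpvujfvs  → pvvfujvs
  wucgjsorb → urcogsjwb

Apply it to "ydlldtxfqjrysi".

dslylrdjtqxfyi

Rule — take characters alternately from the front and the back (1st, last, 2nd, 2nd-last, ...), then move the first 2 characters to the end (rotate left by 2).
On "ydlldtxfqjrysi": the first step gives "yidslylrdjtqxf", and the second then gives "dslylrdjtqxfyi".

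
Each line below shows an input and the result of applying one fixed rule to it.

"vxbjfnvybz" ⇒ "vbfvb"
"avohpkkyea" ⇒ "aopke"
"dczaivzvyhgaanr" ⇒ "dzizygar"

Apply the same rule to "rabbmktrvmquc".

rbmtvqc

Each output is the input with this applied: keep every other character starting from the first (positions 1st, 3rd, 5th, ...).
Doing the same to "rabbmktrvmquc": "rbmtvqc".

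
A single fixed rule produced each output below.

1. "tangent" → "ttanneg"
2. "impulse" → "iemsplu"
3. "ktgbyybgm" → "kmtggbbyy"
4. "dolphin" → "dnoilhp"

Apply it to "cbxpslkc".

What's happening: take characters alternately from the front and the back (1st, last, 2nd, 2nd-last, ...).
So "cbxpslkc" becomes "ccbkxlps".

ccbkxlps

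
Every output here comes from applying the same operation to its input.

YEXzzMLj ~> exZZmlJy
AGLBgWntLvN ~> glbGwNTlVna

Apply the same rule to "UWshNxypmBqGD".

The rule is to flip the case of every letter, then move the first character to the end.
Working it through for "UWshNxypmBqGD": intermediate "uwSHnXYPMbQgd", final "wSHnXYPMbQgdu".

wSHnXYPMbQgdu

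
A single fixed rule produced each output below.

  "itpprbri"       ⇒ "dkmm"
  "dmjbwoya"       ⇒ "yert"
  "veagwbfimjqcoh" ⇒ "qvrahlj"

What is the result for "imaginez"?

dvdz

The transformation: keep every other character starting from the first (positions 1st, 3rd, 5th, ...), then shift every letter 5 places backward in the alphabet (wrapping around).
For "imaginez", step one produces "iaie"; step two turns that into "dvdz".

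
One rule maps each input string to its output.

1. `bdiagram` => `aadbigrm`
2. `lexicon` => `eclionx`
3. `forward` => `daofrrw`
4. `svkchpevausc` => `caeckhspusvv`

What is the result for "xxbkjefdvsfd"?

dbedffkjvsxx

Looking at the pairs, the operation is to sort the characters into alphabetical order, then swap each adjacent pair of characters (1↔2, 3↔4, ...).
Working it through for "xxbkjefdvsfd": intermediate "bddeffjksvxx", final "dbedffkjvsxx".
(Check on "lexicon": → "ceilnox" → "eclionx" ✓)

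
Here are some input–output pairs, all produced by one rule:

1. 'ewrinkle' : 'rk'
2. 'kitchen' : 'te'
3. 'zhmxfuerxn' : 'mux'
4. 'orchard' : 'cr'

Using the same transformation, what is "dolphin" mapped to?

Looking at the pairs, the operation is to keep one character in every 3, starting at position 3 (positions 3rd, 6th, 9th, ...).
Applying that to "dolphin" gives "li".

li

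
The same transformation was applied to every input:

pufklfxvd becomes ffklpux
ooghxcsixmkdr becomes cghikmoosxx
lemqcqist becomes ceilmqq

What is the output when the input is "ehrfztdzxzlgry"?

The transformation: delete the last 2 characters, then sort the characters into alphabetical order.
Working it through for "ehrfztdzxzlgry": intermediate "ehrfztdzxzlg", final "defghlrtxzzz".

defghlrtxzzz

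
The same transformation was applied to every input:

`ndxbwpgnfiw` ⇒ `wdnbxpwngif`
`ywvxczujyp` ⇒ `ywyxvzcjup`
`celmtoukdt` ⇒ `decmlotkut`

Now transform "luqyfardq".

qulyqafdr

The transformation: swap each adjacent pair of characters (1↔2, 3↔4, ...), then move the last character to the front.
Starting from "luqyfardq": after the first operation, "ulyqafdrq"; after the second, "qulyqafdr".
(Check on "celmtoukdt": → "ecmlotkutd" → "decmlotkut" ✓)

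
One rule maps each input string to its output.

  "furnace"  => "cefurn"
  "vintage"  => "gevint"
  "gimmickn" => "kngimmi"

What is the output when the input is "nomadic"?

What's happening: move the last 2 characters to the front (rotate right by 2), then delete the last character.
Starting from "nomadic": after the first operation, "icnomad"; after the second, "icnoma".

icnoma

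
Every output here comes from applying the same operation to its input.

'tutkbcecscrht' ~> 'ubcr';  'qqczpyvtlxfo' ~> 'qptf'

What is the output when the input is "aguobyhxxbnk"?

gbxn

Looking at the pairs, the operation is to keep one character in every 3, starting at position 2 (positions 2nd, 5th, 8th, ...).
On "aguobyhxxbnk" that produces "gbxn".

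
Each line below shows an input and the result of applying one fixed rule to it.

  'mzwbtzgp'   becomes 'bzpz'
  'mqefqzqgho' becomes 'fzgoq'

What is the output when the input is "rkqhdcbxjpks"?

What's happening: move the first 2 characters to the end (rotate left by 2), then keep every other character starting from the second (positions 2nd, 4th, 6th, ...).
"rkqhdcbxjpks" → "qhdcbxjpksrk" → "hcxpsk".

hcxpsk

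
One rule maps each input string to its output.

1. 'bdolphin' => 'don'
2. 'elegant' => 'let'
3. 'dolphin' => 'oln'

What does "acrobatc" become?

crc

In each case the input is transformed by: swap each adjacent pair of characters (1↔2, 3↔4, ...), then keep one character in every 3, starting at position 1 (positions 1st, 4th, 7th, ...).
Starting from "acrobatc": after the first operation, "caorabct"; after the second, "crc".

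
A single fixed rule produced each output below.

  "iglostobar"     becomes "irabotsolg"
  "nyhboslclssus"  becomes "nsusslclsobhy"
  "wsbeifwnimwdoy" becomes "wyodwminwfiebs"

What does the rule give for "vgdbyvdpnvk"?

vkvnpdvybdg

Looking at the pairs, the operation is to reverse the string, then move the last character to the front.
Working it through for "vgdbyvdpnvk": intermediate "kvnpdvybdgv", final "vkvnpdvybdg".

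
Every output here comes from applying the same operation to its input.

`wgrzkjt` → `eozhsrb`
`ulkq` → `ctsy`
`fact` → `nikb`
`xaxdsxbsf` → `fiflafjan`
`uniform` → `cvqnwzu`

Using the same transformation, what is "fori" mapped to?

nwzq

What's happening: shift every letter 8 places forward in the alphabet (wrapping around).
Doing the same to "fori": "nwzq".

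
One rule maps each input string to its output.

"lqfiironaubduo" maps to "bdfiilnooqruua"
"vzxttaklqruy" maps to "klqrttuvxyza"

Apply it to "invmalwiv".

Looking at the pairs, the operation is to sort the characters into alphabetical order, then move the first character to the end.
Starting from "invmalwiv": after the first operation, "aiilmnvvw"; after the second, "iilmnvvwa".

iilmnvvwa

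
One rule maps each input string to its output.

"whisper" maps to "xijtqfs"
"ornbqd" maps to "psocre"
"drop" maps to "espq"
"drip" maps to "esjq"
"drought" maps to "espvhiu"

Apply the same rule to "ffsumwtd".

ggtvnxue

Rule — shift every letter 1 place forward in the alphabet (wrapping around).
On "ffsumwtd" that produces "ggtvnxue".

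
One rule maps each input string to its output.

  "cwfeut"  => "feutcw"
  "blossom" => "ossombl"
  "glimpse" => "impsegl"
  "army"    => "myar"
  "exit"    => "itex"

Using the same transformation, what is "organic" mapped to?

In each case the input is transformed by: move the first 2 characters to the end (rotate left by 2).
On "organic" that produces "ganicor".

ganicor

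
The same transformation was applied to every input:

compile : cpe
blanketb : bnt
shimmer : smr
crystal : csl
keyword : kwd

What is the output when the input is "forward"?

Looking at the pairs, the operation is to keep one character in every 3, starting at position 1 (positions 1st, 4th, 7th, ...).
Applying that to "forward" gives "fwd".

fwd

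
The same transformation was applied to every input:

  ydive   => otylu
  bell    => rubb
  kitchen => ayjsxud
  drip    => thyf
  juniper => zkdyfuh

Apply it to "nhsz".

dxip

The pattern: shift every letter 10 places backward in the alphabet (wrapping around).
So "nhsz" becomes "dxip".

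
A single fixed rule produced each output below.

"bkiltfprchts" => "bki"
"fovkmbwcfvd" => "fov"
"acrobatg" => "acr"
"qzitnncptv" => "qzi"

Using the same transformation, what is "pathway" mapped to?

The pattern: keep only the first 3 characters.
For "pathway" the result is "pat".

pat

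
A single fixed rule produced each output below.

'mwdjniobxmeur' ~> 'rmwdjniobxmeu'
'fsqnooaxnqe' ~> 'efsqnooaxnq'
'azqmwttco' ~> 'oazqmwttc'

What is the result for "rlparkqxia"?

arlparkqxi

The rule is to move the last character to the front.
Applying that to "rlparkqxia" gives "arlparkqxi".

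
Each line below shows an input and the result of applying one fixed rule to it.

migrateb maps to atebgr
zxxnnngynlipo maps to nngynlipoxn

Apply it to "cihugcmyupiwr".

Each output is the input with this applied: delete the first 2 characters, then move the first 2 characters to the end (rotate left by 2).
For "cihugcmyupiwr", step one produces "hugcmyupiwr"; step two turns that into "gcmyupiwrhu".

gcmyupiwrhu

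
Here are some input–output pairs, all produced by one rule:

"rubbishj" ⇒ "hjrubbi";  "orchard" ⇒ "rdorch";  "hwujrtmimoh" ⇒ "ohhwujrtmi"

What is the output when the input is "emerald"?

The transformation: move the last 3 characters to the front (rotate right by 3), then delete the first character.
On "emerald" that produces "ldemer".

ldemer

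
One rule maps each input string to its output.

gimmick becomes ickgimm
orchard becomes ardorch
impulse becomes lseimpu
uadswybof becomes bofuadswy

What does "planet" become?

netpla

The transformation: move the last 3 characters to the front (rotate right by 3).
So "planet" becomes "netpla".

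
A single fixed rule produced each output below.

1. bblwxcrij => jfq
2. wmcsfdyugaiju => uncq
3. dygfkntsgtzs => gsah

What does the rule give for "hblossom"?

What's happening: keep one character in every 3, starting at position 2 (positions 2nd, 5th, 8th, ...), then shift every letter 8 places forward in the alphabet (wrapping around).
For "hblossom", step one produces "bsm"; step two turns that into "jau".
(Check on "wmcsfdyugaiju": → "mfui" → "uncq" ✓)

jau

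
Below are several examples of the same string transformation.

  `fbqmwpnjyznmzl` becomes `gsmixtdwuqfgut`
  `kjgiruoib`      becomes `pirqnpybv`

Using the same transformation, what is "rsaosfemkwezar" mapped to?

hyyzhvzmltrdlg

The rule is to move the last 2 characters to the front (rotate right by 2), then shift every letter 7 places forward in the alphabet (wrapping around).
Starting from "rsaosfemkwezar": after the first operation, "arrsaosfemkwez"; after the second, "hyyzhvzmltrdlg".
(Check on "kjgiruoib": → "ibkjgiruo" → "pirqnpybv" ✓)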